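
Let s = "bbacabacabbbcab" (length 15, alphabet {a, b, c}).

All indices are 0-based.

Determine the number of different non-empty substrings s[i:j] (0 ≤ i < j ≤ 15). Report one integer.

93

rank | idx | suffix
   0 |  13 | ab
   1 |   4 | abacabbbcab
   2 |   8 | abbbcab
   3 |   2 | acabacabbbcab
   4 |   6 | acabbbcab
   5 |  14 | b
   6 |   1 | bacabacabbbcab
   7 |   5 | bacabbbcab
   8 |   0 | bbacabacabbbcab
   9 |   9 | bbbcab
  10 |  10 | bbcab
  11 |  11 | bcab
  12 |  12 | cab
  13 |   3 | cabacabbbcab
  14 |   7 | cabbbcab

SA = [13, 4, 8, 2, 6, 14, 1, 5, 0, 9, 10, 11, 12, 3, 7]
rank  pair      lcp
   1  s[13:],s[4:]  2  'ab'
   2  s[4:],s[8:]  2  'ab'
   3  s[8:],s[2:]  1  'a'
   4  s[2:],s[6:]  4  'acab'
   5  s[6:],s[14:]  0  ''
   6  s[14:],s[1:]  1  'b'
   7  s[1:],s[5:]  5  'bacab'
   8  s[5:],s[0:]  1  'b'
   9  s[0:],s[9:]  2  'bb'
  10  s[9:],s[10:]  2  'bb'
  11  s[10:],s[11:]  1  'b'
  12  s[11:],s[12:]  0  ''
  13  s[12:],s[3:]  3  'cab'
  14  s[3:],s[7:]  3  'cab'

n(n+1)/2 = 15·16/2 = 120
Σ LCP = 0 + 2 + 2 + 1 + 4 + 0 + 1 + 5 + 1 + 2 + 2 + 1 + 0 + 3 + 3 = 27
distinct = 120 − 27 = 93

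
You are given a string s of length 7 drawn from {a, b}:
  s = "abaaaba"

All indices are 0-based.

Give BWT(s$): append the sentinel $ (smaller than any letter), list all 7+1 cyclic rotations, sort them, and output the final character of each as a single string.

abbaa$aa

rank  rotation  last
    0  $abaaaba  a
    1  a$abaaab  b
    2  aaaba$ab  b
    3  aaba$aba  a
    4  aba$abaa  a
    5  abaaaba$  $
    6  ba$abaaa  a
    7  baaaba$a  a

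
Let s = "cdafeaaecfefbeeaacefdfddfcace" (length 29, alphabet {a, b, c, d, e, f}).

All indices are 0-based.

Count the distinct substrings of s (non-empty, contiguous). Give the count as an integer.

rank→(start, suffix):
  0 → (15, 'aacefdfddfcace')
  1 → (5, 'aaecfefbeeaacefdfddfcace')
  2 → (26, 'ace')
  3 → (16, 'acefdfddfcace')
  4 → (6, 'aecfefbeeaacefdfddfcace')
  5 → (2, 'afeaaecfefbeeaacefdfddfcace')
  6 → (12, 'beeaacefdfddfcace')
  7 → (25, 'cace')
  8 → (0, 'cdafeaaecfefbeeaacefdfddfcace')
  9 → (27, 'ce')
  10 → (17, 'cefdfddfcace')
  11 → (8, 'cfefbeeaacefdfddfcace')
  12 → (1, 'dafeaaecfefbeeaacefdfddfcace')
  13 → (22, 'ddfcace')
  14 → (23, 'dfcace')
  15 → (20, 'dfddfcace')
  16 → (28, 'e')
  17 → (14, 'eaacefdfddfcace')
  18 → (4, 'eaaecfefbeeaacefdfddfcace')
  19 → (7, 'ecfefbeeaacefdfddfcace')
  20 → (13, 'eeaacefdfddfcace')
  21 → (10, 'efbeeaacefdfddfcace')
  22 → (18, 'efdfddfcace')
  23 → (11, 'fbeeaacefdfddfcace')
  24 → (24, 'fcace')
  25 → (21, 'fddfcace')
  26 → (19, 'fdfddfcace')
  27 → (3, 'feaaecfefbeeaacefdfddfcace')
  28 → (9, 'fefbeeaacefdfddfcace')

SA = [15, 5, 26, 16, 6, 2, 12, 25, 0, 27, 17, 8, 1, 22, 23, 20, 28, 14, 4, 7, 13, 10, 18, 11, 24, 21, 19, 3, 9]
i: (SA[i-1],SA[i]) lcp shared
  1: (15,5) 2 'aa'
  2: (5,26) 1 'a'
  3: (26,16) 3 'ace'
  4: (16,6) 1 'a'
  5: (6,2) 1 'a'
  6: (2,12) 0 ''
  7: (12,25) 0 ''
  8: (25,0) 1 'c'
  9: (0,27) 1 'c'
  10: (27,17) 2 'ce'
  11: (17,8) 1 'c'
  12: (8,1) 0 ''
  13: (1,22) 1 'd'
  14: (22,23) 1 'd'
  15: (23,20) 2 'df'
  16: (20,28) 0 ''
  17: (28,14) 1 'e'
  18: (14,4) 3 'eaa'
  19: (4,7) 1 'e'
  20: (7,13) 1 'e'
  21: (13,10) 1 'e'
  22: (10,18) 2 'ef'
  23: (18,11) 0 ''
  24: (11,24) 1 'f'
  25: (24,21) 1 'f'
  26: (21,19) 2 'fd'
  27: (19,3) 1 'f'
  28: (3,9) 2 'fe'

n(n+1)/2 = 29·30/2 = 435
Σ LCP = 0 + 2 + 1 + 3 + 1 + 1 + 0 + 0 + 1 + 1 + 2 + 1 + 0 + 1 + 1 + 2 + 0 + 1 + 3 + 1 + 1 + 1 + 2 + 0 + 1 + 1 + 2 + 1 + 2 = 33
distinct = 435 − 33 = 402

402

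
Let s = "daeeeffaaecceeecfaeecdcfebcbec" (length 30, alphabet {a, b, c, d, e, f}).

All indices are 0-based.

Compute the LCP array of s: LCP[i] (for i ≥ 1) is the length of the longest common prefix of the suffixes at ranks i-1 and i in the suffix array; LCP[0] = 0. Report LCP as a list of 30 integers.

rank | idx | suffix
   0 |   7 | aaecceeecfaeecdcfebcbec
   1 |   8 | aecceeecfaeecdcfebcbec
   2 |  17 | aeecdcfebcbec
   3 |   1 | aeeeffaaecceeecfaeecdcfebcbec
   4 |  25 | bcbec
   5 |  27 | bec
   6 |  29 | c
   7 |  26 | cbec
   8 |  10 | cceeecfaeecdcfebcbec
   9 |  20 | cdcfebcbec
  10 |  11 | ceeecfaeecdcfebcbec
  11 |  15 | cfaeecdcfebcbec
  12 |  22 | cfebcbec
  13 |   0 | daeeeffaaecceeecfaeecdcfebcbec
  14 |  21 | dcfebcbec
  15 |  24 | ebcbec
  16 |  28 | ec
  17 |   9 | ecceeecfaeecdcfebcbec
  18 |  19 | ecdcfebcbec
  19 |  14 | ecfaeecdcfebcbec
  20 |  18 | eecdcfebcbec
  21 |  13 | eecfaeecdcfebcbec
  22 |  12 | eeecfaeecdcfebcbec
  23 |   2 | eeeffaaecceeecfaeecdcfebcbec
  24 |   3 | eeffaaecceeecfaeecdcfebcbec
  25 |   4 | effaaecceeecfaeecdcfebcbec
  26 |   6 | faaecceeecfaeecdcfebcbec
  27 |  16 | faeecdcfebcbec
  28 |  23 | febcbec
  29 |   5 | ffaaecceeecfaeecdcfebcbec

SA = [7, 8, 17, 1, 25, 27, 29, 26, 10, 20, 11, 15, 22, 0, 21, 24, 28, 9, 19, 14, 18, 13, 12, 2, 3, 4, 6, 16, 23, 5]
i: (SA[i-1],SA[i]) lcp shared
  1: (7,8) 1 'a'
  2: (8,17) 2 'ae'
  3: (17,1) 3 'aee'
  4: (1,25) 0 ''
  5: (25,27) 1 'b'
  6: (27,29) 0 ''
  7: (29,26) 1 'c'
  8: (26,10) 1 'c'
  9: (10,20) 1 'c'
  10: (20,11) 1 'c'
  11: (11,15) 1 'c'
  12: (15,22) 2 'cf'
  13: (22,0) 0 ''
  14: (0,21) 1 'd'
  15: (21,24) 0 ''
  16: (24,28) 1 'e'
  17: (28,9) 2 'ec'
  18: (9,19) 2 'ec'
  19: (19,14) 2 'ec'
  20: (14,18) 1 'e'
  21: (18,13) 3 'eec'
  22: (13,12) 2 'ee'
  23: (12,2) 3 'eee'
  24: (2,3) 2 'ee'
  25: (3,4) 1 'e'
  26: (4,6) 0 ''
  27: (6,16) 2 'fa'
  28: (16,23) 1 'f'
  29: (23,5) 1 'f'

[0, 1, 2, 3, 0, 1, 0, 1, 1, 1, 1, 1, 2, 0, 1, 0, 1, 2, 2, 2, 1, 3, 2, 3, 2, 1, 0, 2, 1, 1]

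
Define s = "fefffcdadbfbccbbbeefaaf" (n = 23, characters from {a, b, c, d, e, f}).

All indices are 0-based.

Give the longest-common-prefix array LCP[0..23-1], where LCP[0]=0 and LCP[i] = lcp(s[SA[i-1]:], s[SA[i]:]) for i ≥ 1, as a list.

sorted suffixes:
  #0 SA[0]=20  'aaf'
  #1 SA[1]=7  'adbfbccbbbeefaaf'
  #2 SA[2]=21  'af'
  #3 SA[3]=14  'bbbeefaaf'
  #4 SA[4]=15  'bbeefaaf'
  #5 SA[5]=11  'bccbbbeefaaf'
  #6 SA[6]=16  'beefaaf'
  #7 SA[7]=9  'bfbccbbbeefaaf'
  #8 SA[8]=13  'cbbbeefaaf'
  #9 SA[9]=12  'ccbbbeefaaf'
  #10 SA[10]=5  'cdadbfbccbbbeefaaf'
  #11 SA[11]=6  'dadbfbccbbbeefaaf'
  #12 SA[12]=8  'dbfbccbbbeefaaf'
  #13 SA[13]=17  'eefaaf'
  #14 SA[14]=18  'efaaf'
  #15 SA[15]=1  'efffcdadbfbccbbbeefaaf'
  #16 SA[16]=22  'f'
  #17 SA[17]=19  'faaf'
  #18 SA[18]=10  'fbccbbbeefaaf'
  #19 SA[19]=4  'fcdadbfbccbbbeefaaf'
  #20 SA[20]=0  'fefffcdadbfbccbbbeefaaf'
  #21 SA[21]=3  'ffcdadbfbccbbbeefaaf'
  #22 SA[22]=2  'fffcdadbfbccbbbeefaaf'

SA = [20, 7, 21, 14, 15, 11, 16, 9, 13, 12, 5, 6, 8, 17, 18, 1, 22, 19, 10, 4, 0, 3, 2]
[i] adj suffixes → lcp
  [1] 20/7 → 1 ('a')
  [2] 7/21 → 1 ('a')
  [3] 21/14 → 0 ('')
  [4] 14/15 → 2 ('bb')
  [5] 15/11 → 1 ('b')
  [6] 11/16 → 1 ('b')
  [7] 16/9 → 1 ('b')
  [8] 9/13 → 0 ('')
  [9] 13/12 → 1 ('c')
  [10] 12/5 → 1 ('c')
  [11] 5/6 → 0 ('')
  [12] 6/8 → 1 ('d')
  [13] 8/17 → 0 ('')
  [14] 17/18 → 1 ('e')
  [15] 18/1 → 2 ('ef')
  [16] 1/22 → 0 ('')
  [17] 22/19 → 1 ('f')
  [18] 19/10 → 1 ('f')
  [19] 10/4 → 1 ('f')
  [20] 4/0 → 1 ('f')
  [21] 0/3 → 1 ('f')
  [22] 3/2 → 2 ('ff')

[0, 1, 1, 0, 2, 1, 1, 1, 0, 1, 1, 0, 1, 0, 1, 2, 0, 1, 1, 1, 1, 1, 2]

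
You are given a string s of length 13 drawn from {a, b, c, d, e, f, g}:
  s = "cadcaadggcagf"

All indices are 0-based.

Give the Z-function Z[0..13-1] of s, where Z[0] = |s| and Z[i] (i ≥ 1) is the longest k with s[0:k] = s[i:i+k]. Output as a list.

Z[0]=13
i=1: outside box; Z[1]=0
i=2: outside box; Z[2]=0
i=3: outside box; Z[3]=2 scan→box=[3,5)
i=4: min(r-i=1, Z[1]=0)=0; Z[4]=0
i=5: outside box; Z[5]=0
i=6: outside box; Z[6]=0
i=7: outside box; Z[7]=0
i=8: outside box; Z[8]=0
i=9: outside box; Z[9]=2 scan→box=[9,11)
i=10: min(r-i=1, Z[1]=0)=0; Z[10]=0
i=11: outside box; Z[11]=0
i=12: outside box; Z[12]=0

[13, 0, 0, 2, 0, 0, 0, 0, 0, 2, 0, 0, 0]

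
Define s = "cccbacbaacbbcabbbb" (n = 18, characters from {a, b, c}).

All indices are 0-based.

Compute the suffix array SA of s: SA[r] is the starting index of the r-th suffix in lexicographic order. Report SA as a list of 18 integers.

rank→(start, suffix):
  0 → (7, 'aacbbcabbbb')
  1 → (13, 'abbbb')
  2 → (4, 'acbaacbbcabbbb')
  3 → (8, 'acbbcabbbb')
  4 → (17, 'b')
  5 → (6, 'baacbbcabbbb')
  6 → (3, 'bacbaacbbcabbbb')
  7 → (16, 'bb')
  8 → (15, 'bbb')
  9 → (14, 'bbbb')
  10 → (10, 'bbcabbbb')
  11 → (11, 'bcabbbb')
  12 → (12, 'cabbbb')
  13 → (5, 'cbaacbbcabbbb')
  14 → (2, 'cbacbaacbbcabbbb')
  15 → (9, 'cbbcabbbb')
  16 → (1, 'ccbacbaacbbcabbbb')
  17 → (0, 'cccbacbaacbbcabbbb')

[7, 13, 4, 8, 17, 6, 3, 16, 15, 14, 10, 11, 12, 5, 2, 9, 1, 0]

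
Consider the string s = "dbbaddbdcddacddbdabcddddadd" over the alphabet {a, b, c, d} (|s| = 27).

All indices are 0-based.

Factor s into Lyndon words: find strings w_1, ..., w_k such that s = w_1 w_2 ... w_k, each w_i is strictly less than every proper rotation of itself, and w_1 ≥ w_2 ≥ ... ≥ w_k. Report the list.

["d", "b", "b", "addbdcdd", "acddbd", "abcddddadd"]

emit factor 1: 'd' (i=0, period=1)
emit factor 2: 'b' (i=1, period=1)
emit factor 3: 'b' (i=2, period=1)
emit factor 4: 'addbdcdd' (i=3, period=8)
emit factor 5: 'acddbd' (i=11, period=6)
emit factor 6: 'abcddddadd' (i=17, period=10)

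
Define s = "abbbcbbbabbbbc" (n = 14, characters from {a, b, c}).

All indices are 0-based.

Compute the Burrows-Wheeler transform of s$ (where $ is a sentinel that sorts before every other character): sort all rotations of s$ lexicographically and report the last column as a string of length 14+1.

cb$bbcababbbbbb

rank  rotation         last
    0  $abbbcbbbabbbbc  c
    1  abbbbc$abbbcbbb  b
    2  abbbcbbbabbbbc$  $
    3  babbbbc$abbbcbb  b
    4  bbabbbbc$abbbcb  b
    5  bbbabbbbc$abbbc  c
    6  bbbbc$abbbcbbba  a
    7  bbbc$abbbcbbbab  b
    8  bbbcbbbabbbbc$a  a
    9  bbc$abbbcbbbabb  b
   10  bbcbbbabbbbc$ab  b
   11  bc$abbbcbbbabbb  b
   12  bcbbbabbbbc$abb  b
   13  c$abbbcbbbabbbb  b
   14  cbbbabbbbc$abbb  b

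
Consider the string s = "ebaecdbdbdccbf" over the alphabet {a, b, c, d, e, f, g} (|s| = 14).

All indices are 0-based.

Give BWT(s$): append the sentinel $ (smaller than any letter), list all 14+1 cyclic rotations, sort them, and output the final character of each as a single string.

rank  rotation         last
    0  $ebaecdbdbdccbf  f
    1  aecdbdbdccbf$eb  b
    2  baecdbdbdccbf$e  e
    3  bdbdccbf$ebaecd  d
    4  bdccbf$ebaecdbd  d
    5  bf$ebaecdbdbdcc  c
    6  cbf$ebaecdbdbdc  c
    7  ccbf$ebaecdbdbd  d
    8  cdbdbdccbf$ebae  e
    9  dbdbdccbf$ebaec  c
   10  dbdccbf$ebaecdb  b
   11  dccbf$ebaecdbdb  b
   12  ebaecdbdbdccbf$  $
   13  ecdbdbdccbf$eba  a
   14  f$ebaecdbdbdccb  b

fbeddccdecbb$ab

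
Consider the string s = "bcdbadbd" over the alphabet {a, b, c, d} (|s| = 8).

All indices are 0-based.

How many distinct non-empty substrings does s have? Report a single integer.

31

rank→(start, suffix):
  0 → (4, 'adbd')
  1 → (3, 'badbd')
  2 → (0, 'bcdbadbd')
  3 → (6, 'bd')
  4 → (1, 'cdbadbd')
  5 → (7, 'd')
  6 → (2, 'dbadbd')
  7 → (5, 'dbd')

SA = [4, 3, 0, 6, 1, 7, 2, 5]
[i] adj suffixes → lcp
  [1] 4/3 → 0 ('')
  [2] 3/0 → 1 ('b')
  [3] 0/6 → 1 ('b')
  [4] 6/1 → 0 ('')
  [5] 1/7 → 0 ('')
  [6] 7/2 → 1 ('d')
  [7] 2/5 → 2 ('db')

n(n+1)/2 = 8·9/2 = 36
Σ LCP = 0 + 0 + 1 + 1 + 0 + 0 + 1 + 2 = 5
distinct = 36 − 5 = 31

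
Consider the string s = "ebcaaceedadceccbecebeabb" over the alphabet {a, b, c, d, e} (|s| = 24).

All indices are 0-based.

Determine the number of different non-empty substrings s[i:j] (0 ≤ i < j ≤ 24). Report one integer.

rank | idx | suffix
   0 |   3 | aaceedadceccbecebeabb
   1 |  21 | abb
   2 |   4 | aceedadceccbecebeabb
   3 |   9 | adceccbecebeabb
   4 |  23 | b
   5 |  22 | bb
   6 |   1 | bcaaceedadceccbecebeabb
   7 |  19 | beabb
   8 |  15 | becebeabb
   9 |   2 | caaceedadceccbecebeabb
  10 |  14 | cbecebeabb
  11 |  13 | ccbecebeabb
  12 |  17 | cebeabb
  13 |  11 | ceccbecebeabb
  14 |   5 | ceedadceccbecebeabb
  15 |   8 | dadceccbecebeabb
  16 |  10 | dceccbecebeabb
  17 |  20 | eabb
  18 |   0 | ebcaaceedadceccbecebeabb
  19 |  18 | ebeabb
  20 |  12 | eccbecebeabb
  21 |  16 | ecebeabb
  22 |   7 | edadceccbecebeabb
  23 |   6 | eedadceccbecebeabb

SA = [3, 21, 4, 9, 23, 22, 1, 19, 15, 2, 14, 13, 17, 11, 5, 8, 10, 20, 0, 18, 12, 16, 7, 6]
rank  pair      lcp
   1  s[3:],s[21:]  1  'a'
   2  s[21:],s[4:]  1  'a'
   3  s[4:],s[9:]  1  'a'
   4  s[9:],s[23:]  0  ''
   5  s[23:],s[22:]  1  'b'
   6  s[22:],s[1:]  1  'b'
   7  s[1:],s[19:]  1  'b'
   8  s[19:],s[15:]  2  'be'
   9  s[15:],s[2:]  0  ''
  10  s[2:],s[14:]  1  'c'
  11  s[14:],s[13:]  1  'c'
  12  s[13:],s[17:]  1  'c'
  13  s[17:],s[11:]  2  'ce'
  14  s[11:],s[5:]  2  'ce'
  15  s[5:],s[8:]  0  ''
  16  s[8:],s[10:]  1  'd'
  17  s[10:],s[20:]  0  ''
  18  s[20:],s[0:]  1  'e'
  19  s[0:],s[18:]  2  'eb'
  20  s[18:],s[12:]  1  'e'
  21  s[12:],s[16:]  2  'ec'
  22  s[16:],s[7:]  1  'e'
  23  s[7:],s[6:]  1  'e'

n(n+1)/2 = 24·25/2 = 300
Σ LCP = 0 + 1 + 1 + 1 + 0 + 1 + 1 + 1 + 2 + 0 + 1 + 1 + 1 + 2 + 2 + 0 + 1 + 0 + 1 + 2 + 1 + 2 + 1 + 1 = 24
distinct = 300 − 24 = 276

276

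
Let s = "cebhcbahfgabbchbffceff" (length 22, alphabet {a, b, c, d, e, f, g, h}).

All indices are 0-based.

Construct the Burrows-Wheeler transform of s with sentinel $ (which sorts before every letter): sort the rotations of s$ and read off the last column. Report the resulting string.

fgbcabheh$fbccffebhfcba

rank  rotation                 last
    0  $cebhcbahfgabbchbffceff  f
    1  abbchbffceff$cebhcbahfg  g
    2  ahfgabbchbffceff$cebhcb  b
    3  bahfgabbchbffceff$cebhc  c
    4  bbchbffceff$cebhcbahfga  a
    5  bchbffceff$cebhcbahfgab  b
    6  bffceff$cebhcbahfgabbch  h
    7  bhcbahfgabbchbffceff$ce  e
    8  cbahfgabbchbffceff$cebh  h
    9  cebhcbahfgabbchbffceff$  $
   10  ceff$cebhcbahfgabbchbff  f
   11  chbffceff$cebhcbahfgabb  b
   12  ebhcbahfgabbchbffceff$c  c
   13  eff$cebhcbahfgabbchbffc  c
   14  f$cebhcbahfgabbchbffcef  f
   15  fceff$cebhcbahfgabbchbf  f
   16  ff$cebhcbahfgabbchbffce  e
   17  ffceff$cebhcbahfgabbchb  b
   18  fgabbchbffceff$cebhcbah  h
   19  gabbchbffceff$cebhcbahf  f
   20  hbffceff$cebhcbahfgabbc  c
   21  hcbahfgabbchbffceff$ceb  b
   22  hfgabbchbffceff$cebhcba  a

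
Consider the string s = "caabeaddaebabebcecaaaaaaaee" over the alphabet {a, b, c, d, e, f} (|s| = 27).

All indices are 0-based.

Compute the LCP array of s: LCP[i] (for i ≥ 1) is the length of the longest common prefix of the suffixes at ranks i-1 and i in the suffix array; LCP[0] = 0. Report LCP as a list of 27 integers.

[0, 6, 5, 4, 3, 2, 2, 1, 3, 1, 1, 2, 0, 1, 1, 2, 0, 3, 1, 0, 1, 0, 1, 1, 2, 1, 1]

rank→(start, suffix):
  0 → (18, 'aaaaaaaee')
  1 → (19, 'aaaaaaee')
  2 → (20, 'aaaaaee')
  3 → (21, 'aaaaee')
  4 → (22, 'aaaee')
  5 → (1, 'aabeaddaebabebcecaaaaaaaee')
  6 → (23, 'aaee')
  7 → (2, 'abeaddaebabebcecaaaaaaaee')
  8 → (11, 'abebcecaaaaaaaee')
  9 → (5, 'addaebabebcecaaaaaaaee')
  10 → (8, 'aebabebcecaaaaaaaee')
  11 → (24, 'aee')
  12 → (10, 'babebcecaaaaaaaee')
  13 → (14, 'bcecaaaaaaaee')
  14 → (3, 'beaddaebabebcecaaaaaaaee')
  15 → (12, 'bebcecaaaaaaaee')
  16 → (17, 'caaaaaaaee')
  17 → (0, 'caabeaddaebabebcecaaaaaaaee')
  18 → (15, 'cecaaaaaaaee')
  19 → (7, 'daebabebcecaaaaaaaee')
  20 → (6, 'ddaebabebcecaaaaaaaee')
  21 → (26, 'e')
  22 → (4, 'eaddaebabebcecaaaaaaaee')
  23 → (9, 'ebabebcecaaaaaaaee')
  24 → (13, 'ebcecaaaaaaaee')
  25 → (16, 'ecaaaaaaaee')
  26 → (25, 'ee')

SA = [18, 19, 20, 21, 22, 1, 23, 2, 11, 5, 8, 24, 10, 14, 3, 12, 17, 0, 15, 7, 6, 26, 4, 9, 13, 16, 25]
[i] adj suffixes → lcp
  [1] 18/19 → 6 ('aaaaaa')
  [2] 19/20 → 5 ('aaaaa')
  [3] 20/21 → 4 ('aaaa')
  [4] 21/22 → 3 ('aaa')
  [5] 22/1 → 2 ('aa')
  [6] 1/23 → 2 ('aa')
  [7] 23/2 → 1 ('a')
  [8] 2/11 → 3 ('abe')
  [9] 11/5 → 1 ('a')
  [10] 5/8 → 1 ('a')
  [11] 8/24 → 2 ('ae')
  [12] 24/10 → 0 ('')
  [13] 10/14 → 1 ('b')
  [14] 14/3 → 1 ('b')
  [15] 3/12 → 2 ('be')
  [16] 12/17 → 0 ('')
  [17] 17/0 → 3 ('caa')
  [18] 0/15 → 1 ('c')
  [19] 15/7 → 0 ('')
  [20] 7/6 → 1 ('d')
  [21] 6/26 → 0 ('')
  [22] 26/4 → 1 ('e')
  [23] 4/9 → 1 ('e')
  [24] 9/13 → 2 ('eb')
  [25] 13/16 → 1 ('e')
  [26] 16/25 → 1 ('e')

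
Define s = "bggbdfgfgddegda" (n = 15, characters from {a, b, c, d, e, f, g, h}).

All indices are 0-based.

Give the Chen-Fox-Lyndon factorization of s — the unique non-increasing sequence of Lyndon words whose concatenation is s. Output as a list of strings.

emit factor 1: 'bgg' (i=0, period=3)
emit factor 2: 'bdfgfgddegd' (i=3, period=11)
emit factor 3: 'a' (i=14, period=1)

["bgg", "bdfgfgddegd", "a"]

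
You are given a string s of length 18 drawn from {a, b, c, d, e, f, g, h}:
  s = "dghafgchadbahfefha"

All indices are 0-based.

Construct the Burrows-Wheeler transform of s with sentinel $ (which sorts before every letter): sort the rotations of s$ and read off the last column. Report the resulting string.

ahhhbdga$fhaefdfcga

rank  rotation             last
    0  $dghafgchadbahfefha  a
    1  a$dghafgchadbahfefh  h
    2  adbahfefha$dghafgch  h
    3  afgchadbahfefha$dgh  h
    4  ahfefha$dghafgchadb  b
    5  bahfefha$dghafgchad  d
    6  chadbahfefha$dghafg  g
    7  dbahfefha$dghafgcha  a
    8  dghafgchadbahfefha$  $
    9  efha$dghafgchadbahf  f
   10  fefha$dghafgchadbah  h
   11  fgchadbahfefha$dgha  a
   12  fha$dghafgchadbahfe  e
   13  gchadbahfefha$dghaf  f
   14  ghafgchadbahfefha$d  d
   15  ha$dghafgchadbahfef  f
   16  hadbahfefha$dghafgc  c
   17  hafgchadbahfefha$dg  g
   18  hfefha$dghafgchadba  a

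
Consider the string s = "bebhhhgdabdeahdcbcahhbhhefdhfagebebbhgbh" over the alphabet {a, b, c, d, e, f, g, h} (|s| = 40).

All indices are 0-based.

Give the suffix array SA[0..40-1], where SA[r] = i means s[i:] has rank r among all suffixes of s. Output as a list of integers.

rank | idx | suffix
   0 |   8 | abdeahdcbcahhbhhefdhfagebebbhgbh
   1 |  29 | agebebbhgbh
   2 |  12 | ahdcbcahhbhhefdhfagebebbhgbh
   3 |  18 | ahhbhhefdhfagebebbhgbh
   4 |  34 | bbhgbh
   5 |  16 | bcahhbhhefdhfagebebbhgbh
   6 |   9 | bdeahdcbcahhbhhefdhfagebebbhgbh
   7 |  32 | bebbhgbh
   8 |   0 | bebhhhgdabdeahdcbcahhbhhefdhfagebebbhgbh
   9 |  38 | bh
  10 |  35 | bhgbh
  11 |  21 | bhhefdhfagebebbhgbh
  12 |   2 | bhhhgdabdeahdcbcahhbhhefdhfagebebbhgbh
  13 |  17 | cahhbhhefdhfagebebbhgbh
  14 |  15 | cbcahhbhhefdhfagebebbhgbh
  15 |   7 | dabdeahdcbcahhbhhefdhfagebebbhgbh
  16 |  14 | dcbcahhbhhefdhfagebebbhgbh
  17 |  10 | deahdcbcahhbhhefdhfagebebbhgbh
  18 |  26 | dhfagebebbhgbh
  19 |  11 | eahdcbcahhbhhefdhfagebebbhgbh
  20 |  33 | ebbhgbh
  21 |  31 | ebebbhgbh
  22 |   1 | ebhhhgdabdeahdcbcahhbhhefdhfagebebbhgbh
  23 |  24 | efdhfagebebbhgbh
  24 |  28 | fagebebbhgbh
  25 |  25 | fdhfagebebbhgbh
  26 |  37 | gbh
  27 |   6 | gdabdeahdcbcahhbhhefdhfagebebbhgbh
  28 |  30 | gebebbhgbh
  29 |  39 | h
  30 |  20 | hbhhefdhfagebebbhgbh
  31 |  13 | hdcbcahhbhhefdhfagebebbhgbh
  32 |  23 | hefdhfagebebbhgbh
  33 |  27 | hfagebebbhgbh
  34 |  36 | hgbh
  35 |   5 | hgdabdeahdcbcahhbhhefdhfagebebbhgbh
  36 |  19 | hhbhhefdhfagebebbhgbh
  37 |  22 | hhefdhfagebebbhgbh
  38 |   4 | hhgdabdeahdcbcahhbhhefdhfagebebbhgbh
  39 |   3 | hhhgdabdeahdcbcahhbhhefdhfagebebbhgbh

[8, 29, 12, 18, 34, 16, 9, 32, 0, 38, 35, 21, 2, 17, 15, 7, 14, 10, 26, 11, 33, 31, 1, 24, 28, 25, 37, 6, 30, 39, 20, 13, 23, 27, 36, 5, 19, 22, 4, 3]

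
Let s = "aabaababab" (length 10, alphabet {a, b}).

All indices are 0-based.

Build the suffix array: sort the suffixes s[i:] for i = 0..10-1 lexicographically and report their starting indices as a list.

sorted suffixes:
  #0 SA[0]=0  'aabaababab'
  #1 SA[1]=3  'aababab'
  #2 SA[2]=8  'ab'
  #3 SA[3]=1  'abaababab'
  #4 SA[4]=6  'abab'
  #5 SA[5]=4  'ababab'
  #6 SA[6]=9  'b'
  #7 SA[7]=2  'baababab'
  #8 SA[8]=7  'bab'
  #9 SA[9]=5  'babab'

[0, 3, 8, 1, 6, 4, 9, 2, 7, 5]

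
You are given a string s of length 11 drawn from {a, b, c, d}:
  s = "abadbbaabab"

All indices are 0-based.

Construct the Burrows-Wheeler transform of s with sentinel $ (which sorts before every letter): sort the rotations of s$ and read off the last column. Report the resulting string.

bbba$babaada

rank  rotation      last
    0  $abadbbaabab  b
    1  aabab$abadbb  b
    2  ab$abadbbaab  b
    3  abab$abadbba  a
    4  abadbbaabab$  $
    5  adbbaabab$ab  b
    6  b$abadbbaaba  a
    7  baabab$abadb  b
    8  bab$abadbbaa  a
    9  badbbaabab$a  a
   10  bbaabab$abad  d
   11  dbbaabab$aba  a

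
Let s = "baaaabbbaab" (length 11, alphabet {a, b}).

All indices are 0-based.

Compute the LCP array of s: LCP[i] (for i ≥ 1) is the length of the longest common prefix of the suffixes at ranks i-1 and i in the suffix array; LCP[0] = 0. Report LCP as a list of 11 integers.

[0, 3, 2, 3, 1, 2, 0, 1, 3, 1, 2]

rank | idx | suffix
   0 |   1 | aaaabbbaab
   1 |   2 | aaabbbaab
   2 |   8 | aab
   3 |   3 | aabbbaab
   4 |   9 | ab
   5 |   4 | abbbaab
   6 |  10 | b
   7 |   0 | baaaabbbaab
   8 |   7 | baab
   9 |   6 | bbaab
  10 |   5 | bbbaab

SA = [1, 2, 8, 3, 9, 4, 10, 0, 7, 6, 5]
i: (SA[i-1],SA[i]) lcp shared
  1: (1,2) 3 'aaa'
  2: (2,8) 2 'aa'
  3: (8,3) 3 'aab'
  4: (3,9) 1 'a'
  5: (9,4) 2 'ab'
  6: (4,10) 0 ''
  7: (10,0) 1 'b'
  8: (0,7) 3 'baa'
  9: (7,6) 1 'b'
  10: (6,5) 2 'bb'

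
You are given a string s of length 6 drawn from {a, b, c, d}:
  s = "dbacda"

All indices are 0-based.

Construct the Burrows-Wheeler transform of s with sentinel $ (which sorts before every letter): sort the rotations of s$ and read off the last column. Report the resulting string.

adbdac$

rank  rotation last
    0  $dbacda  a
    1  a$dbacd  d
    2  acda$db  b
    3  bacda$d  d
    4  cda$dba  a
    5  da$dbac  c
    6  dbacda$  $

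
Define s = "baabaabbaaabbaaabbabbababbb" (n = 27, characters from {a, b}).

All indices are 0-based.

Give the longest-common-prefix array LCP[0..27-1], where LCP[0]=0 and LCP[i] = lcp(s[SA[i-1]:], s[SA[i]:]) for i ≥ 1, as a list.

[0, 6, 2, 3, 10, 5, 1, 3, 2, 9, 4, 5, 3, 0, 1, 7, 3, 4, 2, 3, 4, 1, 2, 8, 3, 4, 2]

sorted suffixes:
  #0 SA[0]=8  'aaabbaaabbabbababbb'
  #1 SA[1]=13  'aaabbabbababbb'
  #2 SA[2]=1  'aabaabbaaabbaaabbabbababbb'
  #3 SA[3]=4  'aabbaaabbaaabbabbababbb'
  #4 SA[4]=9  'aabbaaabbabbababbb'
  #5 SA[5]=14  'aabbabbababbb'
  #6 SA[6]=2  'abaabbaaabbaaabbabbababbb'
  #7 SA[7]=21  'ababbb'
  #8 SA[8]=5  'abbaaabbaaabbabbababbb'
  #9 SA[9]=10  'abbaaabbabbababbb'
  #10 SA[10]=18  'abbababbb'
  #11 SA[11]=15  'abbabbababbb'
  #12 SA[12]=23  'abbb'
  #13 SA[13]=26  'b'
  #14 SA[14]=7  'baaabbaaabbabbababbb'
  #15 SA[15]=12  'baaabbabbababbb'
  #16 SA[16]=0  'baabaabbaaabbaaabbabbababbb'
  #17 SA[17]=3  'baabbaaabbaaabbabbababbb'
  #18 SA[18]=20  'bababbb'
  #19 SA[19]=17  'babbababbb'
  #20 SA[20]=22  'babbb'
  #21 SA[21]=25  'bb'
  #22 SA[22]=6  'bbaaabbaaabbabbababbb'
  #23 SA[23]=11  'bbaaabbabbababbb'
  #24 SA[24]=19  'bbababbb'
  #25 SA[25]=16  'bbabbababbb'
  #26 SA[26]=24  'bbb'

SA = [8, 13, 1, 4, 9, 14, 2, 21, 5, 10, 18, 15, 23, 26, 7, 12, 0, 3, 20, 17, 22, 25, 6, 11, 19, 16, 24]
i: (SA[i-1],SA[i]) lcp shared
  1: (8,13) 6 'aaabba'
  2: (13,1) 2 'aa'
  3: (1,4) 3 'aab'
  4: (4,9) 10 'aabbaaabba'
  5: (9,14) 5 'aabba'
  6: (14,2) 1 'a'
  7: (2,21) 3 'aba'
  8: (21,5) 2 'ab'
  9: (5,10) 9 'abbaaabba'
  10: (10,18) 4 'abba'
  11: (18,15) 5 'abbab'
  12: (15,23) 3 'abb'
  13: (23,26) 0 ''
  14: (26,7) 1 'b'
  15: (7,12) 7 'baaabba'
  16: (12,0) 3 'baa'
  17: (0,3) 4 'baab'
  18: (3,20) 2 'ba'
  19: (20,17) 3 'bab'
  20: (17,22) 4 'babb'
  21: (22,25) 1 'b'
  22: (25,6) 2 'bb'
  23: (6,11) 8 'bbaaabba'
  24: (11,19) 3 'bba'
  25: (19,16) 4 'bbab'
  26: (16,24) 2 'bb'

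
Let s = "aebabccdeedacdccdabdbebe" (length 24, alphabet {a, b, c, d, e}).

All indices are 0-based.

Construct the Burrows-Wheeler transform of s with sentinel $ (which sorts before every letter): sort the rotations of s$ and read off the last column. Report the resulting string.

ebdd$eaaeddbcaccebccbabed

rank  rotation                   last
    0  $aebabccdeedacdccdabdbebe  e
    1  abccdeedacdccdabdbebe$aeb  b
    2  abdbebe$aebabccdeedacdccd  d
    3  acdccdabdbebe$aebabccdeed  d
    4  aebabccdeedacdccdabdbebe$  $
    5  babccdeedacdccdabdbebe$ae  e
    6  bccdeedacdccdabdbebe$aeba  a
    7  bdbebe$aebabccdeedacdccda  a
    8  be$aebabccdeedacdccdabdbe  e
    9  bebe$aebabccdeedacdccdabd  d
   10  ccdabdbebe$aebabccdeedacd  d
   11  ccdeedacdccdabdbebe$aebab  b
   12  cdabdbebe$aebabccdeedacdc  c
   13  cdccdabdbebe$aebabccdeeda  a
   14  cdeedacdccdabdbebe$aebabc  c
   15  dabdbebe$aebabccdeedacdcc  c
   16  dacdccdabdbebe$aebabccdee  e
   17  dbebe$aebabccdeedacdccdab  b
   18  dccdabdbebe$aebabccdeedac  c
   19  deedacdccdabdbebe$aebabcc  c
   20  e$aebabccdeedacdccdabdbeb  b
   21  ebabccdeedacdccdabdbebe$a  a
   22  ebe$aebabccdeedacdccdabdb  b
   23  edacdccdabdbebe$aebabccde  e
   24  eedacdccdabdbebe$aebabccd  d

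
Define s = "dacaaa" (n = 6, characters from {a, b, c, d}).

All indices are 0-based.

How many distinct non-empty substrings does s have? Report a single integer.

17

sorted suffixes:
  #0 SA[0]=5  'a'
  #1 SA[1]=4  'aa'
  #2 SA[2]=3  'aaa'
  #3 SA[3]=1  'acaaa'
  #4 SA[4]=2  'caaa'
  #5 SA[5]=0  'dacaaa'

SA = [5, 4, 3, 1, 2, 0]
[i] adj suffixes → lcp
  [1] 5/4 → 1 ('a')
  [2] 4/3 → 2 ('aa')
  [3] 3/1 → 1 ('a')
  [4] 1/2 → 0 ('')
  [5] 2/0 → 0 ('')

n(n+1)/2 = 6·7/2 = 21
Σ LCP = 0 + 1 + 2 + 1 + 0 + 0 = 4
distinct = 21 − 4 = 17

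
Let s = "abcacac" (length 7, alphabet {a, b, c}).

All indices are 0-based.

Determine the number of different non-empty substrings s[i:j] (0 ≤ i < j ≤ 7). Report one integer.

rank→(start, suffix):
  0 → (0, 'abcacac')
  1 → (5, 'ac')
  2 → (3, 'acac')
  3 → (1, 'bcacac')
  4 → (6, 'c')
  5 → (4, 'cac')
  6 → (2, 'cacac')

SA = [0, 5, 3, 1, 6, 4, 2]
rank  pair      lcp
   1  s[0:],s[5:]  1  'a'
   2  s[5:],s[3:]  2  'ac'
   3  s[3:],s[1:]  0  ''
   4  s[1:],s[6:]  0  ''
   5  s[6:],s[4:]  1  'c'
   6  s[4:],s[2:]  3  'cac'

n(n+1)/2 = 7·8/2 = 28
Σ LCP = 0 + 1 + 2 + 0 + 0 + 1 + 3 = 7
distinct = 28 − 7 = 21

21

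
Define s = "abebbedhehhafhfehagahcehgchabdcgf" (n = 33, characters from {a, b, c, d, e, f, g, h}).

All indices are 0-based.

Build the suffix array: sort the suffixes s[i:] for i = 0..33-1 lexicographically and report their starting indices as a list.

rank | idx | suffix
   0 |  27 | abdcgf
   1 |   0 | abebbedhehhafhfehagahcehgchabdcgf
   2 |  11 | afhfehagahcehgchabdcgf
   3 |  17 | agahcehgchabdcgf
   4 |  19 | ahcehgchabdcgf
   5 |   3 | bbedhehhafhfehagahcehgchabdcgf
   6 |  28 | bdcgf
   7 |   1 | bebbedhehhafhfehagahcehgchabdcgf
   8 |   4 | bedhehhafhfehagahcehgchabdcgf
   9 |  21 | cehgchabdcgf
  10 |  30 | cgf
  11 |  25 | chabdcgf
  12 |  29 | dcgf
  13 |   6 | dhehhafhfehagahcehgchabdcgf
  14 |   2 | ebbedhehhafhfehagahcehgchabdcgf
  15 |   5 | edhehhafhfehagahcehgchabdcgf
  16 |  15 | ehagahcehgchabdcgf
  17 |  22 | ehgchabdcgf
  18 |   8 | ehhafhfehagahcehgchabdcgf
  19 |  32 | f
  20 |  14 | fehagahcehgchabdcgf
  21 |  12 | fhfehagahcehgchabdcgf
  22 |  18 | gahcehgchabdcgf
  23 |  24 | gchabdcgf
  24 |  31 | gf
  25 |  26 | habdcgf
  26 |  10 | hafhfehagahcehgchabdcgf
  27 |  16 | hagahcehgchabdcgf
  28 |  20 | hcehgchabdcgf
  29 |   7 | hehhafhfehagahcehgchabdcgf
  30 |  13 | hfehagahcehgchabdcgf
  31 |  23 | hgchabdcgf
  32 |   9 | hhafhfehagahcehgchabdcgf

[27, 0, 11, 17, 19, 3, 28, 1, 4, 21, 30, 25, 29, 6, 2, 5, 15, 22, 8, 32, 14, 12, 18, 24, 31, 26, 10, 16, 20, 7, 13, 23, 9]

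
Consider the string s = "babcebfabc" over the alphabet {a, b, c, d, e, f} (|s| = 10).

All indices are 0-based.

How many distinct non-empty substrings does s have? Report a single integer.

rank | idx | suffix
   0 |   7 | abc
   1 |   1 | abcebfabc
   2 |   0 | babcebfabc
   3 |   8 | bc
   4 |   2 | bcebfabc
   5 |   5 | bfabc
   6 |   9 | c
   7 |   3 | cebfabc
   8 |   4 | ebfabc
   9 |   6 | fabc

SA = [7, 1, 0, 8, 2, 5, 9, 3, 4, 6]
i: (SA[i-1],SA[i]) lcp shared
  1: (7,1) 3 'abc'
  2: (1,0) 0 ''
  3: (0,8) 1 'b'
  4: (8,2) 2 'bc'
  5: (2,5) 1 'b'
  6: (5,9) 0 ''
  7: (9,3) 1 'c'
  8: (3,4) 0 ''
  9: (4,6) 0 ''

n(n+1)/2 = 10·11/2 = 55
Σ LCP = 0 + 3 + 0 + 1 + 2 + 1 + 0 + 1 + 0 + 0 = 8
distinct = 55 − 8 = 47

47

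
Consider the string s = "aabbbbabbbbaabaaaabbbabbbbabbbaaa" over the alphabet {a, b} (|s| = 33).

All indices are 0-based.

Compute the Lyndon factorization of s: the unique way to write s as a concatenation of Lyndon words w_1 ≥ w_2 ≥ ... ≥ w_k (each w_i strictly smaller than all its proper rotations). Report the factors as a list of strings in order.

["aabbbbabbbb", "aab", "aaaabbbabbbbabbb", "a", "a", "a"]

emit factor 1: 'aabbbbabbbb' (i=0, period=11)
emit factor 2: 'aab' (i=11, period=3)
emit factor 3: 'aaaabbbabbbbabbb' (i=14, period=16)
emit factor 4: 'a' (i=30, period=1)
emit factor 5: 'a' (i=31, period=1)
emit factor 6: 'a' (i=32, period=1)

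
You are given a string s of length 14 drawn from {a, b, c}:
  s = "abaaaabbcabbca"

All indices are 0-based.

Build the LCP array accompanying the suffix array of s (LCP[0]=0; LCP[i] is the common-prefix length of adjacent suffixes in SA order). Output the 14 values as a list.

[0, 1, 3, 2, 1, 2, 5, 0, 1, 4, 1, 3, 0, 2]

rank→(start, suffix):
  0 → (13, 'a')
  1 → (2, 'aaaabbcabbca')
  2 → (3, 'aaabbcabbca')
  3 → (4, 'aabbcabbca')
  4 → (0, 'abaaaabbcabbca')
  5 → (9, 'abbca')
  6 → (5, 'abbcabbca')
  7 → (1, 'baaaabbcabbca')
  8 → (10, 'bbca')
  9 → (6, 'bbcabbca')
  10 → (11, 'bca')
  11 → (7, 'bcabbca')
  12 → (12, 'ca')
  13 → (8, 'cabbca')

SA = [13, 2, 3, 4, 0, 9, 5, 1, 10, 6, 11, 7, 12, 8]
i: (SA[i-1],SA[i]) lcp shared
  1: (13,2) 1 'a'
  2: (2,3) 3 'aaa'
  3: (3,4) 2 'aa'
  4: (4,0) 1 'a'
  5: (0,9) 2 'ab'
  6: (9,5) 5 'abbca'
  7: (5,1) 0 ''
  8: (1,10) 1 'b'
  9: (10,6) 4 'bbca'
  10: (6,11) 1 'b'
  11: (11,7) 3 'bca'
  12: (7,12) 0 ''
  13: (12,8) 2 'ca'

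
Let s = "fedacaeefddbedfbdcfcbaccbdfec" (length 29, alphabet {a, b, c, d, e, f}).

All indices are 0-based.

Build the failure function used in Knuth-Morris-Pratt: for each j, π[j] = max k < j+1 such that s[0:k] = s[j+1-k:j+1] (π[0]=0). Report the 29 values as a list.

[0, 0, 0, 0, 0, 0, 0, 0, 1, 0, 0, 0, 0, 0, 1, 0, 0, 0, 1, 0, 0, 0, 0, 0, 0, 0, 1, 2, 0]

π[0] = 0
j=1 s[j]='e': π[1]=0 (border '')
j=2 s[j]='d': π[2]=0 (border '')
j=3 s[j]='a': π[3]=0 (border '')
j=4 s[j]='c': π[4]=0 (border '')
j=5 s[j]='a': π[5]=0 (border '')
j=6 s[j]='e': π[6]=0 (border '')
j=7 s[j]='e': π[7]=0 (border '')
j=8 s[j]='f': π[8]=1 (border 'f')
j=9 s[j]='d': k: 1→0; π[9]=0 (border '')
j=10 s[j]='d': π[10]=0 (border '')
j=11 s[j]='b': π[11]=0 (border '')
j=12 s[j]='e': π[12]=0 (border '')
j=13 s[j]='d': π[13]=0 (border '')
j=14 s[j]='f': π[14]=1 (border 'f')
j=15 s[j]='b': k: 1→0; π[15]=0 (border '')
j=16 s[j]='d': π[16]=0 (border '')
j=17 s[j]='c': π[17]=0 (border '')
j=18 s[j]='f': π[18]=1 (border 'f')
j=19 s[j]='c': k: 1→0; π[19]=0 (border '')
j=20 s[j]='b': π[20]=0 (border '')
j=21 s[j]='a': π[21]=0 (border '')
j=22 s[j]='c': π[22]=0 (border '')
j=23 s[j]='c': π[23]=0 (border '')
j=24 s[j]='b': π[24]=0 (border '')
j=25 s[j]='d': π[25]=0 (border '')
j=26 s[j]='f': π[26]=1 (border 'f')
j=27 s[j]='e': π[27]=2 (border 'fe')
j=28 s[j]='c': k: 2→0; π[28]=0 (border '')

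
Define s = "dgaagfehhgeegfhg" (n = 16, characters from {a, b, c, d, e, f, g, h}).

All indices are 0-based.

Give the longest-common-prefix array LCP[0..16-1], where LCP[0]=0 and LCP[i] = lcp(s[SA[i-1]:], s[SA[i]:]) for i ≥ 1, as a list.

rank→(start, suffix):
  0 → (2, 'aagfehhgeegfhg')
  1 → (3, 'agfehhgeegfhg')
  2 → (0, 'dgaagfehhgeegfhg')
  3 → (10, 'eegfhg')
  4 → (11, 'egfhg')
  5 → (6, 'ehhgeegfhg')
  6 → (5, 'fehhgeegfhg')
  7 → (13, 'fhg')
  8 → (15, 'g')
  9 → (1, 'gaagfehhgeegfhg')
  10 → (9, 'geegfhg')
  11 → (4, 'gfehhgeegfhg')
  12 → (12, 'gfhg')
  13 → (14, 'hg')
  14 → (8, 'hgeegfhg')
  15 → (7, 'hhgeegfhg')

SA = [2, 3, 0, 10, 11, 6, 5, 13, 15, 1, 9, 4, 12, 14, 8, 7]
rank  pair      lcp
   1  s[2:],s[3:]  1  'a'
   2  s[3:],s[0:]  0  ''
   3  s[0:],s[10:]  0  ''
   4  s[10:],s[11:]  1  'e'
   5  s[11:],s[6:]  1  'e'
   6  s[6:],s[5:]  0  ''
   7  s[5:],s[13:]  1  'f'
   8  s[13:],s[15:]  0  ''
   9  s[15:],s[1:]  1  'g'
  10  s[1:],s[9:]  1  'g'
  11  s[9:],s[4:]  1  'g'
  12  s[4:],s[12:]  2  'gf'
  13  s[12:],s[14:]  0  ''
  14  s[14:],s[8:]  2  'hg'
  15  s[8:],s[7:]  1  'h'

[0, 1, 0, 0, 1, 1, 0, 1, 0, 1, 1, 1, 2, 0, 2, 1]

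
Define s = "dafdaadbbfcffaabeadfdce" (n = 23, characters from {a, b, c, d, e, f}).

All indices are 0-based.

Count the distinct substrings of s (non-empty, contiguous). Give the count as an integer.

255

sorted suffixes:
  #0 SA[0]=13  'aabeadfdce'
  #1 SA[1]=4  'aadbbfcffaabeadfdce'
  #2 SA[2]=14  'abeadfdce'
  #3 SA[3]=5  'adbbfcffaabeadfdce'
  #4 SA[4]=17  'adfdce'
  #5 SA[5]=1  'afdaadbbfcffaabeadfdce'
  #6 SA[6]=7  'bbfcffaabeadfdce'
  #7 SA[7]=15  'beadfdce'
  #8 SA[8]=8  'bfcffaabeadfdce'
  #9 SA[9]=21  'ce'
  #10 SA[10]=10  'cffaabeadfdce'
  #11 SA[11]=3  'daadbbfcffaabeadfdce'
  #12 SA[12]=0  'dafdaadbbfcffaabeadfdce'
  #13 SA[13]=6  'dbbfcffaabeadfdce'
  #14 SA[14]=20  'dce'
  #15 SA[15]=18  'dfdce'
  #16 SA[16]=22  'e'
  #17 SA[17]=16  'eadfdce'
  #18 SA[18]=12  'faabeadfdce'
  #19 SA[19]=9  'fcffaabeadfdce'
  #20 SA[20]=2  'fdaadbbfcffaabeadfdce'
  #21 SA[21]=19  'fdce'
  #22 SA[22]=11  'ffaabeadfdce'

SA = [13, 4, 14, 5, 17, 1, 7, 15, 8, 21, 10, 3, 0, 6, 20, 18, 22, 16, 12, 9, 2, 19, 11]
i: (SA[i-1],SA[i]) lcp shared
  1: (13,4) 2 'aa'
  2: (4,14) 1 'a'
  3: (14,5) 1 'a'
  4: (5,17) 2 'ad'
  5: (17,1) 1 'a'
  6: (1,7) 0 ''
  7: (7,15) 1 'b'
  8: (15,8) 1 'b'
  9: (8,21) 0 ''
  10: (21,10) 1 'c'
  11: (10,3) 0 ''
  12: (3,0) 2 'da'
  13: (0,6) 1 'd'
  14: (6,20) 1 'd'
  15: (20,18) 1 'd'
  16: (18,22) 0 ''
  17: (22,16) 1 'e'
  18: (16,12) 0 ''
  19: (12,9) 1 'f'
  20: (9,2) 1 'f'
  21: (2,19) 2 'fd'
  22: (19,11) 1 'f'

n(n+1)/2 = 23·24/2 = 276
Σ LCP = 0 + 2 + 1 + 1 + 2 + 1 + 0 + 1 + 1 + 0 + 1 + 0 + 2 + 1 + 1 + 1 + 0 + 1 + 0 + 1 + 1 + 2 + 1 = 21
distinct = 276 − 21 = 255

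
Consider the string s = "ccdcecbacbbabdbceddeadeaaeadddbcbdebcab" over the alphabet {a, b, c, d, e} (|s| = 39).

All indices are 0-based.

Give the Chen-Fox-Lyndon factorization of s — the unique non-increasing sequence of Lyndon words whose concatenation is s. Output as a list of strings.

emit factor 1: 'ccdce' (i=0, period=5)
emit factor 2: 'c' (i=5, period=1)
emit factor 3: 'b' (i=6, period=1)
emit factor 4: 'acbb' (i=7, period=4)
emit factor 5: 'abdbceddeade' (i=11, period=12)
emit factor 6: 'aaeadddbcbdebcab' (i=23, period=16)

["ccdce", "c", "b", "acbb", "abdbceddeade", "aaeadddbcbdebcab"]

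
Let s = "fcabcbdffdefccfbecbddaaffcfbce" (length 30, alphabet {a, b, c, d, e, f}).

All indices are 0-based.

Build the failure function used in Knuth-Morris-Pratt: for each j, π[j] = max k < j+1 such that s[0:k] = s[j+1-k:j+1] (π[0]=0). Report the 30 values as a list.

[0, 0, 0, 0, 0, 0, 0, 1, 1, 0, 0, 1, 2, 0, 1, 0, 0, 0, 0, 0, 0, 0, 0, 1, 1, 2, 1, 0, 0, 0]

π[0] = 0
j=1 s[j]='c': π[1]=0 (border '')
j=2 s[j]='a': π[2]=0 (border '')
j=3 s[j]='b': π[3]=0 (border '')
j=4 s[j]='c': π[4]=0 (border '')
j=5 s[j]='b': π[5]=0 (border '')
j=6 s[j]='d': π[6]=0 (border '')
j=7 s[j]='f': π[7]=1 (border 'f')
j=8 s[j]='f': k: 1→0; π[8]=1 (border 'f')
j=9 s[j]='d': k: 1→0; π[9]=0 (border '')
j=10 s[j]='e': π[10]=0 (border '')
j=11 s[j]='f': π[11]=1 (border 'f')
j=12 s[j]='c': π[12]=2 (border 'fc')
j=13 s[j]='c': k: 2→0; π[13]=0 (border '')
j=14 s[j]='f': π[14]=1 (border 'f')
j=15 s[j]='b': k: 1→0; π[15]=0 (border '')
j=16 s[j]='e': π[16]=0 (border '')
j=17 s[j]='c': π[17]=0 (border '')
j=18 s[j]='b': π[18]=0 (border '')
j=19 s[j]='d': π[19]=0 (border '')
j=20 s[j]='d': π[20]=0 (border '')
j=21 s[j]='a': π[21]=0 (border '')
j=22 s[j]='a': π[22]=0 (border '')
j=23 s[j]='f': π[23]=1 (border 'f')
j=24 s[j]='f': k: 1→0; π[24]=1 (border 'f')
j=25 s[j]='c': π[25]=2 (border 'fc')
j=26 s[j]='f': k: 2→0; π[26]=1 (border 'f')
j=27 s[j]='b': k: 1→0; π[27]=0 (border '')
j=28 s[j]='c': π[28]=0 (border '')
j=29 s[j]='e': π[29]=0 (border '')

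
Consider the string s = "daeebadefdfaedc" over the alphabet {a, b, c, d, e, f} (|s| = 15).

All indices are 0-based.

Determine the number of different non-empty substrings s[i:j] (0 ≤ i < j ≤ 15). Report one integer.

110

rank→(start, suffix):
  0 → (5, 'adefdfaedc')
  1 → (11, 'aedc')
  2 → (1, 'aeebadefdfaedc')
  3 → (4, 'badefdfaedc')
  4 → (14, 'c')
  5 → (0, 'daeebadefdfaedc')
  6 → (13, 'dc')
  7 → (6, 'defdfaedc')
  8 → (9, 'dfaedc')
  9 → (3, 'ebadefdfaedc')
  10 → (12, 'edc')
  11 → (2, 'eebadefdfaedc')
  12 → (7, 'efdfaedc')
  13 → (10, 'faedc')
  14 → (8, 'fdfaedc')

SA = [5, 11, 1, 4, 14, 0, 13, 6, 9, 3, 12, 2, 7, 10, 8]
i: (SA[i-1],SA[i]) lcp shared
  1: (5,11) 1 'a'
  2: (11,1) 2 'ae'
  3: (1,4) 0 ''
  4: (4,14) 0 ''
  5: (14,0) 0 ''
  6: (0,13) 1 'd'
  7: (13,6) 1 'd'
  8: (6,9) 1 'd'
  9: (9,3) 0 ''
  10: (3,12) 1 'e'
  11: (12,2) 1 'e'
  12: (2,7) 1 'e'
  13: (7,10) 0 ''
  14: (10,8) 1 'f'

n(n+1)/2 = 15·16/2 = 120
Σ LCP = 0 + 1 + 2 + 0 + 0 + 0 + 1 + 1 + 1 + 0 + 1 + 1 + 1 + 0 + 1 = 10
distinct = 120 − 10 = 110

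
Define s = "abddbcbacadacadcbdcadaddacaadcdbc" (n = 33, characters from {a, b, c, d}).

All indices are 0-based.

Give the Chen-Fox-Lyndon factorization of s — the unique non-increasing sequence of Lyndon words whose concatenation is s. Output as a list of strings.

emit factor 1: 'abddbcbacadacadcbdcadaddac' (i=0, period=26)
emit factor 2: 'aadcdbc' (i=26, period=7)

["abddbcbacadacadcbdcadaddac", "aadcdbc"]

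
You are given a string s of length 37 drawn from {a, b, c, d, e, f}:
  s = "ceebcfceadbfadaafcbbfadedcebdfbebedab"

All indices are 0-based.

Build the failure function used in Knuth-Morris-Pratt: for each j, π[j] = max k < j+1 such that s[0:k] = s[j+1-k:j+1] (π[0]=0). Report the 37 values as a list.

π[0] = 0
j=1 s[j]='e': π[1]=0 (border '')
j=2 s[j]='e': π[2]=0 (border '')
j=3 s[j]='b': π[3]=0 (border '')
j=4 s[j]='c': π[4]=1 (border 'c')
j=5 s[j]='f': k: 1→0; π[5]=0 (border '')
j=6 s[j]='c': π[6]=1 (border 'c')
j=7 s[j]='e': π[7]=2 (border 'ce')
j=8 s[j]='a': k: 2→0; π[8]=0 (border '')
j=9 s[j]='d': π[9]=0 (border '')
j=10 s[j]='b': π[10]=0 (border '')
j=11 s[j]='f': π[11]=0 (border '')
j=12 s[j]='a': π[12]=0 (border '')
j=13 s[j]='d': π[13]=0 (border '')
j=14 s[j]='a': π[14]=0 (border '')
j=15 s[j]='a': π[15]=0 (border '')
j=16 s[j]='f': π[16]=0 (border '')
j=17 s[j]='c': π[17]=1 (border 'c')
j=18 s[j]='b': k: 1→0; π[18]=0 (border '')
j=19 s[j]='b': π[19]=0 (border '')
j=20 s[j]='f': π[20]=0 (border '')
j=21 s[j]='a': π[21]=0 (border '')
j=22 s[j]='d': π[22]=0 (border '')
j=23 s[j]='e': π[23]=0 (border '')
j=24 s[j]='d': π[24]=0 (border '')
j=25 s[j]='c': π[25]=1 (border 'c')
j=26 s[j]='e': π[26]=2 (border 'ce')
j=27 s[j]='b': k: 2→0; π[27]=0 (border '')
j=28 s[j]='d': π[28]=0 (border '')
j=29 s[j]='f': π[29]=0 (border '')
j=30 s[j]='b': π[30]=0 (border '')
j=31 s[j]='e': π[31]=0 (border '')
j=32 s[j]='b': π[32]=0 (border '')
j=33 s[j]='e': π[33]=0 (border '')
j=34 s[j]='d': π[34]=0 (border '')
j=35 s[j]='a': π[35]=0 (border '')
j=36 s[j]='b': π[36]=0 (border '')

[0, 0, 0, 0, 1, 0, 1, 2, 0, 0, 0, 0, 0, 0, 0, 0, 0, 1, 0, 0, 0, 0, 0, 0, 0, 1, 2, 0, 0, 0, 0, 0, 0, 0, 0, 0, 0]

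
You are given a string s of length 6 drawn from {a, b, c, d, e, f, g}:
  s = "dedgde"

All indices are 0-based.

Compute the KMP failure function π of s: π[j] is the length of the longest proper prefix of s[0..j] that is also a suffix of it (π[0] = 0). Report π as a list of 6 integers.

[0, 0, 1, 0, 1, 2]

π[0] = 0
j=1 s[j]='e': π[1]=0 (border '')
j=2 s[j]='d': π[2]=1 (border 'd')
j=3 s[j]='g': k: 1→0; π[3]=0 (border '')
j=4 s[j]='d': π[4]=1 (border 'd')
j=5 s[j]='e': π[5]=2 (border 'de')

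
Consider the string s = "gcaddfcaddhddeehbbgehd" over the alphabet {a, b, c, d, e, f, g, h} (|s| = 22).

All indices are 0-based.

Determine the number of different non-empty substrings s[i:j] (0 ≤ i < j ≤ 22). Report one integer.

230

sorted suffixes:
  #0 SA[0]=2  'addfcaddhddeehbbgehd'
  #1 SA[1]=7  'addhddeehbbgehd'
  #2 SA[2]=16  'bbgehd'
  #3 SA[3]=17  'bgehd'
  #4 SA[4]=1  'caddfcaddhddeehbbgehd'
  #5 SA[5]=6  'caddhddeehbbgehd'
  #6 SA[6]=21  'd'
  #7 SA[7]=11  'ddeehbbgehd'
  #8 SA[8]=3  'ddfcaddhddeehbbgehd'
  #9 SA[9]=8  'ddhddeehbbgehd'
  #10 SA[10]=12  'deehbbgehd'
  #11 SA[11]=4  'dfcaddhddeehbbgehd'
  #12 SA[12]=9  'dhddeehbbgehd'
  #13 SA[13]=13  'eehbbgehd'
  #14 SA[14]=14  'ehbbgehd'
  #15 SA[15]=19  'ehd'
  #16 SA[16]=5  'fcaddhddeehbbgehd'
  #17 SA[17]=0  'gcaddfcaddhddeehbbgehd'
  #18 SA[18]=18  'gehd'
  #19 SA[19]=15  'hbbgehd'
  #20 SA[20]=20  'hd'
  #21 SA[21]=10  'hddeehbbgehd'

SA = [2, 7, 16, 17, 1, 6, 21, 11, 3, 8, 12, 4, 9, 13, 14, 19, 5, 0, 18, 15, 20, 10]
[i] adj suffixes → lcp
  [1] 2/7 → 3 ('add')
  [2] 7/16 → 0 ('')
  [3] 16/17 → 1 ('b')
  [4] 17/1 → 0 ('')
  [5] 1/6 → 4 ('cadd')
  [6] 6/21 → 0 ('')
  [7] 21/11 → 1 ('d')
  [8] 11/3 → 2 ('dd')
  [9] 3/8 → 2 ('dd')
  [10] 8/12 → 1 ('d')
  [11] 12/4 → 1 ('d')
  [12] 4/9 → 1 ('d')
  [13] 9/13 → 0 ('')
  [14] 13/14 → 1 ('e')
  [15] 14/19 → 2 ('eh')
  [16] 19/5 → 0 ('')
  [17] 5/0 → 0 ('')
  [18] 0/18 → 1 ('g')
  [19] 18/15 → 0 ('')
  [20] 15/20 → 1 ('h')
  [21] 20/10 → 2 ('hd')

n(n+1)/2 = 22·23/2 = 253
Σ LCP = 0 + 3 + 0 + 1 + 0 + 4 + 0 + 1 + 2 + 2 + 1 + 1 + 1 + 0 + 1 + 2 + 0 + 0 + 1 + 0 + 1 + 2 = 23
distinct = 253 − 23 = 230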